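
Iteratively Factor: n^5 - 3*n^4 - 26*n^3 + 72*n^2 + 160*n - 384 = (n + 4)*(n^4 - 7*n^3 + 2*n^2 + 64*n - 96) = (n - 2)*(n + 4)*(n^3 - 5*n^2 - 8*n + 48) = (n - 4)*(n - 2)*(n + 4)*(n^2 - n - 12) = (n - 4)*(n - 2)*(n + 3)*(n + 4)*(n - 4)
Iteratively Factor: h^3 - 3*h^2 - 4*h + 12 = (h - 2)*(h^2 - h - 6) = (h - 2)*(h + 2)*(h - 3)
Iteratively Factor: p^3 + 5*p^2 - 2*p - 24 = (p + 4)*(p^2 + p - 6) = (p - 2)*(p + 4)*(p + 3)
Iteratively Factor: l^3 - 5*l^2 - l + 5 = (l + 1)*(l^2 - 6*l + 5) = (l - 5)*(l + 1)*(l - 1)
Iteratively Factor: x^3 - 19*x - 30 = (x - 5)*(x^2 + 5*x + 6) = (x - 5)*(x + 3)*(x + 2)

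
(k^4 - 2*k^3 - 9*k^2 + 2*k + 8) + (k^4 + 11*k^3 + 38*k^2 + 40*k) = 2*k^4 + 9*k^3 + 29*k^2 + 42*k + 8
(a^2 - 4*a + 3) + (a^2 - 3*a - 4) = 2*a^2 - 7*a - 1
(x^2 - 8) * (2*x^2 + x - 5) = 2*x^4 + x^3 - 21*x^2 - 8*x + 40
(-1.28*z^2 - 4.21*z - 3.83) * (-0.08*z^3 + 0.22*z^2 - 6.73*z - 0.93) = 0.1024*z^5 + 0.0552*z^4 + 7.9946*z^3 + 28.6811*z^2 + 29.6912*z + 3.5619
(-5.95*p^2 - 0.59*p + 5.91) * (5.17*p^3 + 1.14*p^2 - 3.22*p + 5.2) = -30.7615*p^5 - 9.8333*p^4 + 49.0411*p^3 - 22.3028*p^2 - 22.0982*p + 30.732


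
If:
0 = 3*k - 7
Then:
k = 7/3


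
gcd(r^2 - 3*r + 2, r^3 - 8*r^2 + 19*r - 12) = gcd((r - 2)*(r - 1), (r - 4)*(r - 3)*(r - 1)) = r - 1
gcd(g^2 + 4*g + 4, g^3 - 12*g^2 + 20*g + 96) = g + 2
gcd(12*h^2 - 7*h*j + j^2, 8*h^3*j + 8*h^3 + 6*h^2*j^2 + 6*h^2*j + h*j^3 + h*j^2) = 1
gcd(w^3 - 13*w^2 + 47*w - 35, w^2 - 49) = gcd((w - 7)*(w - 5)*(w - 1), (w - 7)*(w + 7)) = w - 7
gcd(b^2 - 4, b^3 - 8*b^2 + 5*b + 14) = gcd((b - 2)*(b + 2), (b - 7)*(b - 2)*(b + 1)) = b - 2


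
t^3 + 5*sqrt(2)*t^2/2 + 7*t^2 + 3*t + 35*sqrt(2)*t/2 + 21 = (t + 7)*(t + sqrt(2))*(t + 3*sqrt(2)/2)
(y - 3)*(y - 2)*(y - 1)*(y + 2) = y^4 - 4*y^3 - y^2 + 16*y - 12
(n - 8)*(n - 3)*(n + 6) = n^3 - 5*n^2 - 42*n + 144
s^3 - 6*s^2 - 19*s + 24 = (s - 8)*(s - 1)*(s + 3)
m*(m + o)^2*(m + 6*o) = m^4 + 8*m^3*o + 13*m^2*o^2 + 6*m*o^3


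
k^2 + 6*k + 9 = (k + 3)^2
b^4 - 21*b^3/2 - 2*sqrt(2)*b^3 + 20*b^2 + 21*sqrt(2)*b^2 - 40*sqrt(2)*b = b*(b - 8)*(b - 5/2)*(b - 2*sqrt(2))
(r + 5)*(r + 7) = r^2 + 12*r + 35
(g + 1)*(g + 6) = g^2 + 7*g + 6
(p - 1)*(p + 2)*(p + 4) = p^3 + 5*p^2 + 2*p - 8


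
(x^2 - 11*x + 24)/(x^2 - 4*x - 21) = (-x^2 + 11*x - 24)/(-x^2 + 4*x + 21)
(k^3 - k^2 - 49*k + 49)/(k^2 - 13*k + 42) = (k^2 + 6*k - 7)/(k - 6)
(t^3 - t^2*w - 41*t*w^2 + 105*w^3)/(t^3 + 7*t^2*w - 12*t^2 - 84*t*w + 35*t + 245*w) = (t^2 - 8*t*w + 15*w^2)/(t^2 - 12*t + 35)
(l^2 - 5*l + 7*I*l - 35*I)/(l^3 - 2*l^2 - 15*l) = (l + 7*I)/(l*(l + 3))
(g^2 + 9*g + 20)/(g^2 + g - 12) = (g + 5)/(g - 3)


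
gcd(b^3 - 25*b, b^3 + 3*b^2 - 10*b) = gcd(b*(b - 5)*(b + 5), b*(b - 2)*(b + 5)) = b^2 + 5*b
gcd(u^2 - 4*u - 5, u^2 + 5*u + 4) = u + 1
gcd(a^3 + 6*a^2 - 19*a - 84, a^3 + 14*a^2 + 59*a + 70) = a + 7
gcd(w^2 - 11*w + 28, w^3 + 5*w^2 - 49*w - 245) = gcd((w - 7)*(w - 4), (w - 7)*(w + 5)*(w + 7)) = w - 7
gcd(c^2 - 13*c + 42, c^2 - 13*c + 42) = c^2 - 13*c + 42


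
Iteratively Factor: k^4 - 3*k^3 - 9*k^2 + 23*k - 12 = (k + 3)*(k^3 - 6*k^2 + 9*k - 4) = (k - 1)*(k + 3)*(k^2 - 5*k + 4) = (k - 1)^2*(k + 3)*(k - 4)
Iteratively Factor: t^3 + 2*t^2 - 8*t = (t + 4)*(t^2 - 2*t) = (t - 2)*(t + 4)*(t)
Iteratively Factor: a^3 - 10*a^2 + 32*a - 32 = (a - 4)*(a^2 - 6*a + 8) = (a - 4)*(a - 2)*(a - 4)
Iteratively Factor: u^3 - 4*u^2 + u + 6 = (u - 3)*(u^2 - u - 2) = (u - 3)*(u - 2)*(u + 1)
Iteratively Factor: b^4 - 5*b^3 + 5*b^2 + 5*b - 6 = (b - 3)*(b^3 - 2*b^2 - b + 2) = (b - 3)*(b + 1)*(b^2 - 3*b + 2) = (b - 3)*(b - 2)*(b + 1)*(b - 1)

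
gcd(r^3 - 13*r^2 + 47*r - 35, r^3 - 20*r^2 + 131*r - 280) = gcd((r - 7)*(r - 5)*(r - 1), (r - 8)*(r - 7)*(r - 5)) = r^2 - 12*r + 35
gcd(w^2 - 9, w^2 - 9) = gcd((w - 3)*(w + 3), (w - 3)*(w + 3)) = w^2 - 9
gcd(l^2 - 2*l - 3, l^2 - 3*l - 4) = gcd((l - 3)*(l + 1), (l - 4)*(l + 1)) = l + 1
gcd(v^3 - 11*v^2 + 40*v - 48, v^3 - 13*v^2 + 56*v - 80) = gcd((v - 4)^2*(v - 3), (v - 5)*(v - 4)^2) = v^2 - 8*v + 16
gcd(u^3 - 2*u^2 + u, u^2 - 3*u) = u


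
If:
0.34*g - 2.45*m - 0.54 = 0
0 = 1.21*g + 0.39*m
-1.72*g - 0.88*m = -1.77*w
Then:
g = 0.07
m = -0.21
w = -0.04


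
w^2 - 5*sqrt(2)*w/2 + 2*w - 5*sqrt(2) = (w + 2)*(w - 5*sqrt(2)/2)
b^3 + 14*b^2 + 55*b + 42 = (b + 1)*(b + 6)*(b + 7)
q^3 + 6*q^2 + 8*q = q*(q + 2)*(q + 4)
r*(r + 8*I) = r^2 + 8*I*r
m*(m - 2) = m^2 - 2*m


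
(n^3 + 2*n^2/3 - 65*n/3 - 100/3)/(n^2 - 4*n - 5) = (3*n^2 + 17*n + 20)/(3*(n + 1))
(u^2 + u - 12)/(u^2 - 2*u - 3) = (u + 4)/(u + 1)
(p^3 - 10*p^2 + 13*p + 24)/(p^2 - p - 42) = (-p^3 + 10*p^2 - 13*p - 24)/(-p^2 + p + 42)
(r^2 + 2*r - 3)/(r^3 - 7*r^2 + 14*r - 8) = (r + 3)/(r^2 - 6*r + 8)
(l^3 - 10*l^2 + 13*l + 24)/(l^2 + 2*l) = (l^3 - 10*l^2 + 13*l + 24)/(l*(l + 2))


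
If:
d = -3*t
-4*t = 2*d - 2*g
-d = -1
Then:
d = 1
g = 1/3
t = -1/3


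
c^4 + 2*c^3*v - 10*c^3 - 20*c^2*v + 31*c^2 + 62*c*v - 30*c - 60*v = (c - 5)*(c - 3)*(c - 2)*(c + 2*v)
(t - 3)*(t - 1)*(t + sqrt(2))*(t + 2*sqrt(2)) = t^4 - 4*t^3 + 3*sqrt(2)*t^3 - 12*sqrt(2)*t^2 + 7*t^2 - 16*t + 9*sqrt(2)*t + 12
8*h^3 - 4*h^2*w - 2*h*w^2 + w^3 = (-2*h + w)^2*(2*h + w)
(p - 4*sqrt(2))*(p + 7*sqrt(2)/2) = p^2 - sqrt(2)*p/2 - 28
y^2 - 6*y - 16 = (y - 8)*(y + 2)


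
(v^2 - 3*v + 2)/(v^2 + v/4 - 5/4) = 4*(v - 2)/(4*v + 5)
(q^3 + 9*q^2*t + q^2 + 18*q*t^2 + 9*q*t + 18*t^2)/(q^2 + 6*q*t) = q + 3*t + 1 + 3*t/q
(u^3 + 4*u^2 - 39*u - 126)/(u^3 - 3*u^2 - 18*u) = (u + 7)/u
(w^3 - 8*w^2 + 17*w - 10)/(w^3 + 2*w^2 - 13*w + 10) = (w - 5)/(w + 5)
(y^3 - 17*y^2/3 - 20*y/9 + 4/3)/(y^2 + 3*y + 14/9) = (3*y^2 - 19*y + 6)/(3*y + 7)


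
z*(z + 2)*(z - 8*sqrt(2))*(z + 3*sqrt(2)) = z^4 - 5*sqrt(2)*z^3 + 2*z^3 - 48*z^2 - 10*sqrt(2)*z^2 - 96*z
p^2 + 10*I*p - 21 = (p + 3*I)*(p + 7*I)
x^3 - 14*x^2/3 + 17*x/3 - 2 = (x - 3)*(x - 1)*(x - 2/3)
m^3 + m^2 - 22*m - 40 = (m - 5)*(m + 2)*(m + 4)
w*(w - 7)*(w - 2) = w^3 - 9*w^2 + 14*w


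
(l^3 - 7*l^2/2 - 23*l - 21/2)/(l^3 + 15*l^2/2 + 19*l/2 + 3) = (l^2 - 4*l - 21)/(l^2 + 7*l + 6)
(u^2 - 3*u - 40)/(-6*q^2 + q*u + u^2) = (u^2 - 3*u - 40)/(-6*q^2 + q*u + u^2)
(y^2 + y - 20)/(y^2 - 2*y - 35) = (y - 4)/(y - 7)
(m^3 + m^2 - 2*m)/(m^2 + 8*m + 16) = m*(m^2 + m - 2)/(m^2 + 8*m + 16)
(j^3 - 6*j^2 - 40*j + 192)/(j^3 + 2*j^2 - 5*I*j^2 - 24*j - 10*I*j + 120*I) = (j - 8)/(j - 5*I)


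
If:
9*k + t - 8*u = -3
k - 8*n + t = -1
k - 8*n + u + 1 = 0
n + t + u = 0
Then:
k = -29/80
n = 3/40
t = -3/80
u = -3/80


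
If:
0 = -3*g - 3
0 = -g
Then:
No Solution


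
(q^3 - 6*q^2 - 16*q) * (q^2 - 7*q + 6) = q^5 - 13*q^4 + 32*q^3 + 76*q^2 - 96*q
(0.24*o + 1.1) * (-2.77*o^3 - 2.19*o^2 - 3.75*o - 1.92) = -0.6648*o^4 - 3.5726*o^3 - 3.309*o^2 - 4.5858*o - 2.112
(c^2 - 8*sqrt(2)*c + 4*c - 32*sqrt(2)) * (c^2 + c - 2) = c^4 - 8*sqrt(2)*c^3 + 5*c^3 - 40*sqrt(2)*c^2 + 2*c^2 - 16*sqrt(2)*c - 8*c + 64*sqrt(2)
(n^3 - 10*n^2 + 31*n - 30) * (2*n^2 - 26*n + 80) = 2*n^5 - 46*n^4 + 402*n^3 - 1666*n^2 + 3260*n - 2400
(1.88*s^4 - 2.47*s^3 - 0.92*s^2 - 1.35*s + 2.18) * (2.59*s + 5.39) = 4.8692*s^5 + 3.7359*s^4 - 15.6961*s^3 - 8.4553*s^2 - 1.6303*s + 11.7502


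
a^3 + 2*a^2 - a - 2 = (a - 1)*(a + 1)*(a + 2)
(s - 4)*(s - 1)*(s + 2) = s^3 - 3*s^2 - 6*s + 8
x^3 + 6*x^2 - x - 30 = (x - 2)*(x + 3)*(x + 5)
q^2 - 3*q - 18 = (q - 6)*(q + 3)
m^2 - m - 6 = (m - 3)*(m + 2)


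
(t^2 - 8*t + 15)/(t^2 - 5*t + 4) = (t^2 - 8*t + 15)/(t^2 - 5*t + 4)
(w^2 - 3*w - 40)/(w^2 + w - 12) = (w^2 - 3*w - 40)/(w^2 + w - 12)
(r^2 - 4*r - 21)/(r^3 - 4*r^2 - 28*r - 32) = (-r^2 + 4*r + 21)/(-r^3 + 4*r^2 + 28*r + 32)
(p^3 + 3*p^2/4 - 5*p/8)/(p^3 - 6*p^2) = (8*p^2 + 6*p - 5)/(8*p*(p - 6))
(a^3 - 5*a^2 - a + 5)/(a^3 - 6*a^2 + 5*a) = (a + 1)/a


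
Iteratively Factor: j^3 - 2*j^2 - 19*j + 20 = (j + 4)*(j^2 - 6*j + 5) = (j - 1)*(j + 4)*(j - 5)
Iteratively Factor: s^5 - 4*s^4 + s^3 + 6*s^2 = (s)*(s^4 - 4*s^3 + s^2 + 6*s) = s^2*(s^3 - 4*s^2 + s + 6) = s^2*(s - 2)*(s^2 - 2*s - 3) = s^2*(s - 2)*(s + 1)*(s - 3)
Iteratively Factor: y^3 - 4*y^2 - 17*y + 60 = (y + 4)*(y^2 - 8*y + 15) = (y - 3)*(y + 4)*(y - 5)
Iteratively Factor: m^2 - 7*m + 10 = (m - 2)*(m - 5)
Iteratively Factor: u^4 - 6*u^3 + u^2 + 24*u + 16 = (u - 4)*(u^3 - 2*u^2 - 7*u - 4) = (u - 4)*(u + 1)*(u^2 - 3*u - 4) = (u - 4)*(u + 1)^2*(u - 4)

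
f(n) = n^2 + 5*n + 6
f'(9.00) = 23.00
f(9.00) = 132.00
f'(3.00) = 11.00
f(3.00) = 30.00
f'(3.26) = 11.52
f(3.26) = 32.93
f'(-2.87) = -0.74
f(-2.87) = -0.11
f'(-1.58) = 1.84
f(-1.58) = 0.60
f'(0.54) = 6.08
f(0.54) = 8.99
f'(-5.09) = -5.18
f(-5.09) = 6.46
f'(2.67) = 10.34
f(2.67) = 26.48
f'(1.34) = 7.68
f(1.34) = 14.50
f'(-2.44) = 0.12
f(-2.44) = -0.25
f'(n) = 2*n + 5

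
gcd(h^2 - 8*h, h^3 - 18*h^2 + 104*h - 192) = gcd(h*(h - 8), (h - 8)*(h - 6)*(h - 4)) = h - 8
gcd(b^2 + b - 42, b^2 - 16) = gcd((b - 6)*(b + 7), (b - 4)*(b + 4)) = 1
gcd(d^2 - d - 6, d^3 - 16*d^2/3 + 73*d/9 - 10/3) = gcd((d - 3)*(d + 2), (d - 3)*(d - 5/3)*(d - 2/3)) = d - 3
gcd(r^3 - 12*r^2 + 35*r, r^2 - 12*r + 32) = 1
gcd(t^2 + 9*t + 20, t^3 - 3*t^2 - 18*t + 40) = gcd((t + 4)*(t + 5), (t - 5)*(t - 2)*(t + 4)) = t + 4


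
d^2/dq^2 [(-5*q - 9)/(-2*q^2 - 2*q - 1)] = 4*(2*(2*q + 1)^2*(5*q + 9) - (15*q + 14)*(2*q^2 + 2*q + 1))/(2*q^2 + 2*q + 1)^3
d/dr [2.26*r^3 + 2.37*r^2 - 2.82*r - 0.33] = 6.78*r^2 + 4.74*r - 2.82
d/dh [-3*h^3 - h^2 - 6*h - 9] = -9*h^2 - 2*h - 6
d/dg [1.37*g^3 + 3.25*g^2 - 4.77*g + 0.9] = 4.11*g^2 + 6.5*g - 4.77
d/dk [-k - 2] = -1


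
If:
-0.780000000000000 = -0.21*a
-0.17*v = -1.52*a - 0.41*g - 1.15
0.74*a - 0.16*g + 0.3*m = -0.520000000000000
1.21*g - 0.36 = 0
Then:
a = 3.71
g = 0.30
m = -10.74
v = 40.69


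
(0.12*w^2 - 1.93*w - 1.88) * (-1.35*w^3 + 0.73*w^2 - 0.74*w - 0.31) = -0.162*w^5 + 2.6931*w^4 + 1.0403*w^3 + 0.0186000000000002*w^2 + 1.9895*w + 0.5828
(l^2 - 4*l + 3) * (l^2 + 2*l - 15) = l^4 - 2*l^3 - 20*l^2 + 66*l - 45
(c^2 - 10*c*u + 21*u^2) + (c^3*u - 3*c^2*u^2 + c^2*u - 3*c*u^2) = c^3*u - 3*c^2*u^2 + c^2*u + c^2 - 3*c*u^2 - 10*c*u + 21*u^2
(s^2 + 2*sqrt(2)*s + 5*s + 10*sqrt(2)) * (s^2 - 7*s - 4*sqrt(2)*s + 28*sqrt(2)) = s^4 - 2*sqrt(2)*s^3 - 2*s^3 - 51*s^2 + 4*sqrt(2)*s^2 + 32*s + 70*sqrt(2)*s + 560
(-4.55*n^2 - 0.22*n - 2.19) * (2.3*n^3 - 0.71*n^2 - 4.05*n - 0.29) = -10.465*n^5 + 2.7245*n^4 + 13.5467*n^3 + 3.7654*n^2 + 8.9333*n + 0.6351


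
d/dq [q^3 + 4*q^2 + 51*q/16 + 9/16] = 3*q^2 + 8*q + 51/16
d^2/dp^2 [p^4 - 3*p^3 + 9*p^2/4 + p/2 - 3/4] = 12*p^2 - 18*p + 9/2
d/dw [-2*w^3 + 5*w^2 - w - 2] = -6*w^2 + 10*w - 1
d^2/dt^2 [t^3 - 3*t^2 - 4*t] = 6*t - 6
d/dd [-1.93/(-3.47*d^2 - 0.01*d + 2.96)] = (-13.3942*d - 0.0193)/(3.47*d^2 + 0.01*d - 2.96)^2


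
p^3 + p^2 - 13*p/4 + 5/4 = (p - 1)*(p - 1/2)*(p + 5/2)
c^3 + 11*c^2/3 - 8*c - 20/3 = (c - 2)*(c + 2/3)*(c + 5)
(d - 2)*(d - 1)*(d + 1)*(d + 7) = d^4 + 5*d^3 - 15*d^2 - 5*d + 14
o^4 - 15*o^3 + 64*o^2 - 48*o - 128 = (o - 8)*(o - 4)^2*(o + 1)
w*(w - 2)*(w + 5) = w^3 + 3*w^2 - 10*w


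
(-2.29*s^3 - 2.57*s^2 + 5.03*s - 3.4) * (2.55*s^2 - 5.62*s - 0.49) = -5.8395*s^5 + 6.3163*s^4 + 28.392*s^3 - 35.6793*s^2 + 16.6433*s + 1.666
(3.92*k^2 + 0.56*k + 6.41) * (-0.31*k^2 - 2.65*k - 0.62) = -1.2152*k^4 - 10.5616*k^3 - 5.9015*k^2 - 17.3337*k - 3.9742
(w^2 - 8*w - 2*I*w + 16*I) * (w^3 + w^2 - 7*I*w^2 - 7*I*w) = w^5 - 7*w^4 - 9*I*w^4 - 22*w^3 + 63*I*w^3 + 98*w^2 + 72*I*w^2 + 112*w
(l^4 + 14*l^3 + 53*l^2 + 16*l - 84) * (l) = l^5 + 14*l^4 + 53*l^3 + 16*l^2 - 84*l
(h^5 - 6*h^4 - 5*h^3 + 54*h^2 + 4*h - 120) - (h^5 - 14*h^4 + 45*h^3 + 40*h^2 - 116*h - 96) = 8*h^4 - 50*h^3 + 14*h^2 + 120*h - 24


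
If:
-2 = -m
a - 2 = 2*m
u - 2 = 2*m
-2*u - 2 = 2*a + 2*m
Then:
No Solution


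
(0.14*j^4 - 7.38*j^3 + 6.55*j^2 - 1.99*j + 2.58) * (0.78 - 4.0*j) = -0.56*j^5 + 29.6292*j^4 - 31.9564*j^3 + 13.069*j^2 - 11.8722*j + 2.0124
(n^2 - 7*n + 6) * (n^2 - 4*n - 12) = n^4 - 11*n^3 + 22*n^2 + 60*n - 72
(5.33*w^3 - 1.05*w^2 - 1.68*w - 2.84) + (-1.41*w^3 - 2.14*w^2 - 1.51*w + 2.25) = 3.92*w^3 - 3.19*w^2 - 3.19*w - 0.59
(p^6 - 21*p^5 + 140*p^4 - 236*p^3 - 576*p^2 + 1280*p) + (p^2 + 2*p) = p^6 - 21*p^5 + 140*p^4 - 236*p^3 - 575*p^2 + 1282*p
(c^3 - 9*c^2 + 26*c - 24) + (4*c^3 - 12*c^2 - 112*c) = 5*c^3 - 21*c^2 - 86*c - 24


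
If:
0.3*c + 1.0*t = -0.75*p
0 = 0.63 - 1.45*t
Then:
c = -2.5*p - 1.44827586206897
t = 0.43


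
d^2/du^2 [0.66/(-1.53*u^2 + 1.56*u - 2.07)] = (3.089988*u^2 - 3.150576*u - 0.66*(3.06*u - 1.56)*(6.12*u - 3.12) + 4.180572)/(1.53*u^2 - 1.56*u + 2.07)^3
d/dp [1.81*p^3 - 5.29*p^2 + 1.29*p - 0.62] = 5.43*p^2 - 10.58*p + 1.29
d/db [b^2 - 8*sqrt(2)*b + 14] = 2*b - 8*sqrt(2)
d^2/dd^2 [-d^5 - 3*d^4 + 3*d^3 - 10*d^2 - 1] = -20*d^3 - 36*d^2 + 18*d - 20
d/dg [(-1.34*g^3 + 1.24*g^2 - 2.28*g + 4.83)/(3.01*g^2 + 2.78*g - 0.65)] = (-4.0334*g^4 - 7.4504*g^3 + 12.923*g^2 - 30.6886*g - 11.9454)/(9.0601*g^4 + 16.7356*g^3 + 3.8154*g^2 - 3.614*g + 0.4225)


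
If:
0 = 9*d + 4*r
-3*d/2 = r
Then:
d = 0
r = 0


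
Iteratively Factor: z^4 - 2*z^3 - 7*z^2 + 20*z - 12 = (z - 1)*(z^3 - z^2 - 8*z + 12) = (z - 1)*(z + 3)*(z^2 - 4*z + 4) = (z - 2)*(z - 1)*(z + 3)*(z - 2)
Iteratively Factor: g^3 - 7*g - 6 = (g + 2)*(g^2 - 2*g - 3) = (g + 1)*(g + 2)*(g - 3)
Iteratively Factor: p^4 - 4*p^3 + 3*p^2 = (p)*(p^3 - 4*p^2 + 3*p) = p*(p - 3)*(p^2 - p) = p^2*(p - 3)*(p - 1)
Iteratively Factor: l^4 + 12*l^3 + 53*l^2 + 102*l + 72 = (l + 2)*(l^3 + 10*l^2 + 33*l + 36) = (l + 2)*(l + 4)*(l^2 + 6*l + 9) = (l + 2)*(l + 3)*(l + 4)*(l + 3)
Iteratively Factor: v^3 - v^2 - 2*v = (v + 1)*(v^2 - 2*v) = (v - 2)*(v + 1)*(v)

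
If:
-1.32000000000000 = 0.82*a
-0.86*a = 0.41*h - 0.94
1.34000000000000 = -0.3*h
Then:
No Solution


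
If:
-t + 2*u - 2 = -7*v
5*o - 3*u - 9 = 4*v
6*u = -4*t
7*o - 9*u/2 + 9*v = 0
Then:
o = 657/266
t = -1761/532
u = 587/266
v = -435/532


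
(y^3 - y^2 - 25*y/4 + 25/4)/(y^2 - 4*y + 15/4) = (2*y^2 + 3*y - 5)/(2*y - 3)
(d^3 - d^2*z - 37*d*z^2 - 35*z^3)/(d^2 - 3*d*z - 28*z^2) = (d^2 + 6*d*z + 5*z^2)/(d + 4*z)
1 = 1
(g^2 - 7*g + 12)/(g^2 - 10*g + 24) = (g - 3)/(g - 6)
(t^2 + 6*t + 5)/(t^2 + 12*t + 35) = (t + 1)/(t + 7)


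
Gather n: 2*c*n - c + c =2*c*n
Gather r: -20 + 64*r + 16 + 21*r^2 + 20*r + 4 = 21*r^2 + 84*r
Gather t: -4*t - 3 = -4*t - 3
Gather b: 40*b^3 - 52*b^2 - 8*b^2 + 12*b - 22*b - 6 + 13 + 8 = 40*b^3 - 60*b^2 - 10*b + 15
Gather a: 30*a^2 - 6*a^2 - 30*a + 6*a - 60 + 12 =24*a^2 - 24*a - 48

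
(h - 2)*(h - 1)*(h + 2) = h^3 - h^2 - 4*h + 4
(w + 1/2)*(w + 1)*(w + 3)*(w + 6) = w^4 + 21*w^3/2 + 32*w^2 + 63*w/2 + 9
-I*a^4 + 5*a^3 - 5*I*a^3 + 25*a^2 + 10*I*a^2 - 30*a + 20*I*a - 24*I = (a + 6)*(a + I)*(a + 4*I)*(-I*a + I)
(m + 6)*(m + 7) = m^2 + 13*m + 42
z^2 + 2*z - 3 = (z - 1)*(z + 3)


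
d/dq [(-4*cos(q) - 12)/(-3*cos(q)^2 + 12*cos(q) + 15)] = 4*(cos(q)^2 + 6*cos(q) - 7)*sin(q)/(3*(sin(q)^2 + 4*cos(q) + 4)^2)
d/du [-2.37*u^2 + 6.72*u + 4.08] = 6.72 - 4.74*u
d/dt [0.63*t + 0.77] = 0.630000000000000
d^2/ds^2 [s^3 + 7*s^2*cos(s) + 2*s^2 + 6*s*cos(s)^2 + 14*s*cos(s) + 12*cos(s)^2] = -7*s^2*cos(s) - 28*s*sin(s) - 14*s*cos(s) - 12*s*cos(2*s) + 6*s - 28*sin(s) - 12*sin(2*s) + 14*cos(s) - 24*cos(2*s) + 4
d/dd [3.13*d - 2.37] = 3.13000000000000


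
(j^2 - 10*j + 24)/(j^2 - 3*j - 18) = (j - 4)/(j + 3)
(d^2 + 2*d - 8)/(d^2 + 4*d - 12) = (d + 4)/(d + 6)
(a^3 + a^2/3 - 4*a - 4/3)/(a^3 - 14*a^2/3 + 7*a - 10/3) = (3*a^2 + 7*a + 2)/(3*a^2 - 8*a + 5)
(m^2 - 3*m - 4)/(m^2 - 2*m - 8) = (m + 1)/(m + 2)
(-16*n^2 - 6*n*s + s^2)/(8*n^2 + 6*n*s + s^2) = (-8*n + s)/(4*n + s)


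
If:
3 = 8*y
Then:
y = 3/8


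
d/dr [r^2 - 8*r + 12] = 2*r - 8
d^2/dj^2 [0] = 0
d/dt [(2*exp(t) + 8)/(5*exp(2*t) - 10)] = 2*(-2*(exp(t) + 4)*exp(t) + exp(2*t) - 2)*exp(t)/(5*(exp(2*t) - 2)^2)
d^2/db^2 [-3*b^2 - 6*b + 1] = -6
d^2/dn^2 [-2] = 0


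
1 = 1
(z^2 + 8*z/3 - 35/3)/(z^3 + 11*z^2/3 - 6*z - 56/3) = (z + 5)/(z^2 + 6*z + 8)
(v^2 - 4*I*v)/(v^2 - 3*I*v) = (v - 4*I)/(v - 3*I)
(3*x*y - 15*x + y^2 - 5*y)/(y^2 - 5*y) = (3*x + y)/y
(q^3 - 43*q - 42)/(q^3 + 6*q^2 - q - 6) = (q - 7)/(q - 1)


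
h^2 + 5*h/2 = h*(h + 5/2)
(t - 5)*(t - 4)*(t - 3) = t^3 - 12*t^2 + 47*t - 60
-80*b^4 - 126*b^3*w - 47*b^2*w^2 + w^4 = (-8*b + w)*(b + w)*(2*b + w)*(5*b + w)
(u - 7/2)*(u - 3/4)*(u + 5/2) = u^3 - 7*u^2/4 - 8*u + 105/16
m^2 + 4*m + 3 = (m + 1)*(m + 3)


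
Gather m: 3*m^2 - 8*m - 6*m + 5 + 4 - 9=3*m^2 - 14*m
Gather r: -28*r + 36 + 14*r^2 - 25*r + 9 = 14*r^2 - 53*r + 45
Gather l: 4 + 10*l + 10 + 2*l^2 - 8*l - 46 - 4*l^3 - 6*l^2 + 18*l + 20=-4*l^3 - 4*l^2 + 20*l - 12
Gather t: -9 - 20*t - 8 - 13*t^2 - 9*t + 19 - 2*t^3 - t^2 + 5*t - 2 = -2*t^3 - 14*t^2 - 24*t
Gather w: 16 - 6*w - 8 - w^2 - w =-w^2 - 7*w + 8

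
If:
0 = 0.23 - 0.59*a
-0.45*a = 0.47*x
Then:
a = 0.39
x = -0.37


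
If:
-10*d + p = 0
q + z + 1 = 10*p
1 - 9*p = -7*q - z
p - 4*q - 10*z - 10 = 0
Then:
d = 0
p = 0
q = 0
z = -1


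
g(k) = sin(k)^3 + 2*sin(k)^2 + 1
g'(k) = 3*sin(k)^2*cos(k) + 4*sin(k)*cos(k)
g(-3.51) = 1.31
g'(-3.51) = -1.71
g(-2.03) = 1.89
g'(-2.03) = 0.52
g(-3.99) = 2.55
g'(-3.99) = -3.10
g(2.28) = 2.59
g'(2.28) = -3.10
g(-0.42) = 1.26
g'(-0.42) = -1.03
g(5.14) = 1.90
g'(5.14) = -0.48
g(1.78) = 3.85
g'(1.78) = -1.41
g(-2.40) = 1.60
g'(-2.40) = 0.98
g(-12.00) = 1.73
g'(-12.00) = 2.54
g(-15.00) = 1.57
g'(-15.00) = 1.01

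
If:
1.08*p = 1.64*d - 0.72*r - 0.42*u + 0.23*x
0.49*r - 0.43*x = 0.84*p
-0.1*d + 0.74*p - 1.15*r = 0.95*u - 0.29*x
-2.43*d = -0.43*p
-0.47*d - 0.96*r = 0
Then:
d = 0.00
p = 0.00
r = 0.00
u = 0.00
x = 0.00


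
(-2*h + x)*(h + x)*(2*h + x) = -4*h^3 - 4*h^2*x + h*x^2 + x^3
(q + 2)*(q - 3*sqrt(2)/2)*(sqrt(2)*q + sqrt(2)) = sqrt(2)*q^3 - 3*q^2 + 3*sqrt(2)*q^2 - 9*q + 2*sqrt(2)*q - 6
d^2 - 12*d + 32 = (d - 8)*(d - 4)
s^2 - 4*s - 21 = (s - 7)*(s + 3)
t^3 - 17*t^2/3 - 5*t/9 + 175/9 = (t - 5)*(t - 7/3)*(t + 5/3)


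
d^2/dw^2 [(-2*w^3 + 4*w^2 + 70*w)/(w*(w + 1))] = 128/(w^3 + 3*w^2 + 3*w + 1)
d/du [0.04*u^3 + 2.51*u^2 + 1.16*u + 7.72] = 0.12*u^2 + 5.02*u + 1.16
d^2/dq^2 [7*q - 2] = 0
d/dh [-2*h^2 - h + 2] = -4*h - 1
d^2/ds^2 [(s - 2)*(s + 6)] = 2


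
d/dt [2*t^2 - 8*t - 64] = 4*t - 8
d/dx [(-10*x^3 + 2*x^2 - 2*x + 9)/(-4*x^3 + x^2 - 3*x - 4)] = (-2*x^4 + 44*x^3 + 224*x^2 - 34*x + 35)/(16*x^6 - 8*x^5 + 25*x^4 + 26*x^3 + x^2 + 24*x + 16)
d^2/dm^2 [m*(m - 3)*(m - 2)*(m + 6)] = 12*m^2 + 6*m - 48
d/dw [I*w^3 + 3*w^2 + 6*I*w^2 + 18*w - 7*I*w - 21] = 3*I*w^2 + w*(6 + 12*I) + 18 - 7*I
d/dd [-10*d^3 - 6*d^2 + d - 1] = -30*d^2 - 12*d + 1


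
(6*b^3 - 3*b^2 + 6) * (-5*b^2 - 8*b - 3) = -30*b^5 - 33*b^4 + 6*b^3 - 21*b^2 - 48*b - 18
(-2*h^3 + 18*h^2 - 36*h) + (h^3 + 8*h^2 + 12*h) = -h^3 + 26*h^2 - 24*h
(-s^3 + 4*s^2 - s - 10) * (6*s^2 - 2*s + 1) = -6*s^5 + 26*s^4 - 15*s^3 - 54*s^2 + 19*s - 10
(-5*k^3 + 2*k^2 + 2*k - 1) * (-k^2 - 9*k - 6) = 5*k^5 + 43*k^4 + 10*k^3 - 29*k^2 - 3*k + 6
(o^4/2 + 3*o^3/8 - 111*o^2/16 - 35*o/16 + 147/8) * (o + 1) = o^5/2 + 7*o^4/8 - 105*o^3/16 - 73*o^2/8 + 259*o/16 + 147/8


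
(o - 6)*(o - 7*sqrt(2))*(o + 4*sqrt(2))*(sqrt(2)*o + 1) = sqrt(2)*o^4 - 6*sqrt(2)*o^3 - 5*o^3 - 59*sqrt(2)*o^2 + 30*o^2 - 56*o + 354*sqrt(2)*o + 336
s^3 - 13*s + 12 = (s - 3)*(s - 1)*(s + 4)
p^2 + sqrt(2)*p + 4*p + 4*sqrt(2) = (p + 4)*(p + sqrt(2))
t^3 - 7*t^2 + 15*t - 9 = (t - 3)^2*(t - 1)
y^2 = y^2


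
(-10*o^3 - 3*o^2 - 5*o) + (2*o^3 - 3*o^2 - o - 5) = -8*o^3 - 6*o^2 - 6*o - 5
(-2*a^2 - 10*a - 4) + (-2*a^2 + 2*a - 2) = -4*a^2 - 8*a - 6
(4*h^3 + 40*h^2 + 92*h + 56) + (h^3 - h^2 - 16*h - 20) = 5*h^3 + 39*h^2 + 76*h + 36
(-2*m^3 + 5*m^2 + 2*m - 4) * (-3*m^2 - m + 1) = 6*m^5 - 13*m^4 - 13*m^3 + 15*m^2 + 6*m - 4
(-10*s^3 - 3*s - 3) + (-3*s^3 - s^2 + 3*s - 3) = -13*s^3 - s^2 - 6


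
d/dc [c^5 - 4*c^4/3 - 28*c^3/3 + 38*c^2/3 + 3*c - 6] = 5*c^4 - 16*c^3/3 - 28*c^2 + 76*c/3 + 3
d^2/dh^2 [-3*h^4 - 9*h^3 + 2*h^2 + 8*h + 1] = -36*h^2 - 54*h + 4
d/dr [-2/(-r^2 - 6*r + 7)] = 4*(-r - 3)/(r^2 + 6*r - 7)^2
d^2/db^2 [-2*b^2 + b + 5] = -4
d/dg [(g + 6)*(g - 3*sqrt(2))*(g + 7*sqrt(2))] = 3*g^2 + 8*sqrt(2)*g + 12*g - 42 + 24*sqrt(2)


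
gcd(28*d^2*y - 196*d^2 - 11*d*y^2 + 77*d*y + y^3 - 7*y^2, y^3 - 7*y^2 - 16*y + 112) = y - 7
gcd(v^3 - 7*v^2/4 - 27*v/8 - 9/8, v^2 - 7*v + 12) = v - 3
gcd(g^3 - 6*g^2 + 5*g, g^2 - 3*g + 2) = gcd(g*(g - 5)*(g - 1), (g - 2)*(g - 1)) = g - 1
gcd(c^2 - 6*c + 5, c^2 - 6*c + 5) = c^2 - 6*c + 5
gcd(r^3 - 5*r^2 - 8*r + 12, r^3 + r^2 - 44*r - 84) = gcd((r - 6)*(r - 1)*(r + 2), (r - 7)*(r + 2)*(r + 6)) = r + 2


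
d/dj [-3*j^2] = -6*j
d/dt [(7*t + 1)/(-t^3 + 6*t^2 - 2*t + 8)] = (14*t^3 - 39*t^2 - 12*t + 58)/(t^6 - 12*t^5 + 40*t^4 - 40*t^3 + 100*t^2 - 32*t + 64)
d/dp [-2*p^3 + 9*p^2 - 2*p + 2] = -6*p^2 + 18*p - 2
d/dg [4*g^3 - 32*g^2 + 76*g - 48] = 12*g^2 - 64*g + 76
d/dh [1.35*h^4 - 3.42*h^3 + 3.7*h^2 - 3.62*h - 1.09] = 5.4*h^3 - 10.26*h^2 + 7.4*h - 3.62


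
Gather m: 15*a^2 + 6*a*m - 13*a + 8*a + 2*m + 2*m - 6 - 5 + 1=15*a^2 - 5*a + m*(6*a + 4) - 10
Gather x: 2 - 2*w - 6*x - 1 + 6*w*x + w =-w + x*(6*w - 6) + 1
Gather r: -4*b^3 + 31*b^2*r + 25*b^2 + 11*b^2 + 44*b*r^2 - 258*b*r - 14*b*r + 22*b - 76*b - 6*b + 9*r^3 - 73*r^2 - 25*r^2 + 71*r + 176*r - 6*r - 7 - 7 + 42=-4*b^3 + 36*b^2 - 60*b + 9*r^3 + r^2*(44*b - 98) + r*(31*b^2 - 272*b + 241) + 28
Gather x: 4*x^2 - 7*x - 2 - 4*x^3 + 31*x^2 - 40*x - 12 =-4*x^3 + 35*x^2 - 47*x - 14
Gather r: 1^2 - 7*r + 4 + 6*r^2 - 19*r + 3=6*r^2 - 26*r + 8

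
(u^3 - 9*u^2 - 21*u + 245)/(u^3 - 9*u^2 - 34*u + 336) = (u^2 - 2*u - 35)/(u^2 - 2*u - 48)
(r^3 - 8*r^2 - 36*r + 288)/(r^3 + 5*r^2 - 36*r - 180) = (r - 8)/(r + 5)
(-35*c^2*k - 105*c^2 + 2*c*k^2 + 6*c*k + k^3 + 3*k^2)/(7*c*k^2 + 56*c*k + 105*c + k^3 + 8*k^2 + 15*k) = (-5*c + k)/(k + 5)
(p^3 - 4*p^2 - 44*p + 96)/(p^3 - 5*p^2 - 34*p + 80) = (p + 6)/(p + 5)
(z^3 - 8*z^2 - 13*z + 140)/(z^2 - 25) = (z^2 - 3*z - 28)/(z + 5)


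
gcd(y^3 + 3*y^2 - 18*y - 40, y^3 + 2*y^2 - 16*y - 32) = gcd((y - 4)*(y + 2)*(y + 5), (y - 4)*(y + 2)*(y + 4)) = y^2 - 2*y - 8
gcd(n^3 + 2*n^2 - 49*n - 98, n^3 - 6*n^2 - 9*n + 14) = n^2 - 5*n - 14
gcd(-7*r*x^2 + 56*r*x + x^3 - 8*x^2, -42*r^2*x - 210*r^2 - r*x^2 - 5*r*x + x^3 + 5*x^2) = -7*r + x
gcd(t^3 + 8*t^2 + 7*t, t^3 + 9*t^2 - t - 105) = t + 7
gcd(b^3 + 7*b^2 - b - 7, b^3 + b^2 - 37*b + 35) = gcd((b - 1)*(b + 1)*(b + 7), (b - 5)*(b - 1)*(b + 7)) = b^2 + 6*b - 7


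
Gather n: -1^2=-1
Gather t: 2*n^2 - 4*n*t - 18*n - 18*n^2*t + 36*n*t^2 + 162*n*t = 2*n^2 + 36*n*t^2 - 18*n + t*(-18*n^2 + 158*n)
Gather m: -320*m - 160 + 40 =-320*m - 120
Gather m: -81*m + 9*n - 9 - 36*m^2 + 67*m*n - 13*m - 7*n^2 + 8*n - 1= -36*m^2 + m*(67*n - 94) - 7*n^2 + 17*n - 10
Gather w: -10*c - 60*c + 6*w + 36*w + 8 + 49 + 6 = -70*c + 42*w + 63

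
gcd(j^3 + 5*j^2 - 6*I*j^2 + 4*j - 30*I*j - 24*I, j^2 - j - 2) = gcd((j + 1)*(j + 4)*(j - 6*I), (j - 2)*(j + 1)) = j + 1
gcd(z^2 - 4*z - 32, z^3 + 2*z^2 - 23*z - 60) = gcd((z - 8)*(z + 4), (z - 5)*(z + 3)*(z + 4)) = z + 4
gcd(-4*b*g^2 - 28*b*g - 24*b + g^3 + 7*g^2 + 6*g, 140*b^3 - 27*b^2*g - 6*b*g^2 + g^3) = 4*b - g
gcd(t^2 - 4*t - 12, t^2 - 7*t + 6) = t - 6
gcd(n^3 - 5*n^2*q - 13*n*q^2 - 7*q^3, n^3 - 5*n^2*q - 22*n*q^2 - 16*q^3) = n + q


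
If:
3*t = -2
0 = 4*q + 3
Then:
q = -3/4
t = -2/3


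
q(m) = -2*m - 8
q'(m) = -2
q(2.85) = -13.70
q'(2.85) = -2.00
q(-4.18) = 0.36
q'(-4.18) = -2.00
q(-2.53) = -2.94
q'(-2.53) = -2.00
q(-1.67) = -4.66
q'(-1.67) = -2.00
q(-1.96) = -4.08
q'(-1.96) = -2.00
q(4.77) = -17.54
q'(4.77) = -2.00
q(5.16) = -18.32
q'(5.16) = -2.00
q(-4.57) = 1.14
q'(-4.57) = -2.00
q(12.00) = -32.00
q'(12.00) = -2.00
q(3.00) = -14.00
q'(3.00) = -2.00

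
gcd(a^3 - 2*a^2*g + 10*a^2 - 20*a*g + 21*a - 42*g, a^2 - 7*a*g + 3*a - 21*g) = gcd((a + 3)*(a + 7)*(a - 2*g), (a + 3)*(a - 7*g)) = a + 3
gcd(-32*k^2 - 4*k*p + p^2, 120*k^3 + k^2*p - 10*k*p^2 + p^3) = -8*k + p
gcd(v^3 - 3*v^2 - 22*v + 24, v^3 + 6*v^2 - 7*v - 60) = v + 4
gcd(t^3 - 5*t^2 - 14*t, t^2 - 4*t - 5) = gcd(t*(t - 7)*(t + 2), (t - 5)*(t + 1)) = 1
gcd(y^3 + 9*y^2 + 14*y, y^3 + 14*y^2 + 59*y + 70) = y^2 + 9*y + 14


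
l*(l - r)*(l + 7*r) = l^3 + 6*l^2*r - 7*l*r^2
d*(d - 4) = d^2 - 4*d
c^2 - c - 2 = (c - 2)*(c + 1)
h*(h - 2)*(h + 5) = h^3 + 3*h^2 - 10*h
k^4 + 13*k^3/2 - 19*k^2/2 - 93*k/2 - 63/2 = (k - 3)*(k + 1)*(k + 3/2)*(k + 7)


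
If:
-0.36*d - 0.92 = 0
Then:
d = -2.56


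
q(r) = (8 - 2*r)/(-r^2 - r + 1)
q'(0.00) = 6.00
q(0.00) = 8.00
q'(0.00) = 6.00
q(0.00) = 8.00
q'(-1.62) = -1300041.32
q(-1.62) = -2554.55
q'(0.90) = 37.25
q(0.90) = -8.73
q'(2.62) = 0.47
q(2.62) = -0.33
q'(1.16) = 9.65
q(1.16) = -3.77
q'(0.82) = 73.31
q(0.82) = -12.92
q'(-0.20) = 2.02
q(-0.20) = 7.24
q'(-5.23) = -0.30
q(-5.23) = -0.87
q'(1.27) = 6.51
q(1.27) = -2.90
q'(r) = (8 - 2*r)*(2*r + 1)/(-r^2 - r + 1)^2 - 2/(-r^2 - r + 1)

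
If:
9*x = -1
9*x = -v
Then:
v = 1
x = -1/9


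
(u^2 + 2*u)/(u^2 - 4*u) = (u + 2)/(u - 4)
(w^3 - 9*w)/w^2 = w - 9/w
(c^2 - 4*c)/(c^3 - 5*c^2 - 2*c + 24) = c/(c^2 - c - 6)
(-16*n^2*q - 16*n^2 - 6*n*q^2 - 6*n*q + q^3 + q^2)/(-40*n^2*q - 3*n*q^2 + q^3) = (2*n*q + 2*n + q^2 + q)/(q*(5*n + q))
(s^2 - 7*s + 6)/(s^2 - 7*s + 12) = (s^2 - 7*s + 6)/(s^2 - 7*s + 12)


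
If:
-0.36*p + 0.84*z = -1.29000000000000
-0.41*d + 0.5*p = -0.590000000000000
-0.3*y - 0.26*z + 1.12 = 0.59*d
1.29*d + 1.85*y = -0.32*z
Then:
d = 3.40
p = 1.61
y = -2.23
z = -0.85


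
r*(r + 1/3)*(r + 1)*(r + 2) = r^4 + 10*r^3/3 + 3*r^2 + 2*r/3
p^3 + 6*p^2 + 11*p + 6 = (p + 1)*(p + 2)*(p + 3)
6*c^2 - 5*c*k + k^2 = (-3*c + k)*(-2*c + k)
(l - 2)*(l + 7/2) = l^2 + 3*l/2 - 7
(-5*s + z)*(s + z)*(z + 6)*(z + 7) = -5*s^2*z^2 - 65*s^2*z - 210*s^2 - 4*s*z^3 - 52*s*z^2 - 168*s*z + z^4 + 13*z^3 + 42*z^2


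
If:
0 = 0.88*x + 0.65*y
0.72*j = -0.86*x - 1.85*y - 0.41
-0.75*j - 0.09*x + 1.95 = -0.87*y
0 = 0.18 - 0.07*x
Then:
No Solution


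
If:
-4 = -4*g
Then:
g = 1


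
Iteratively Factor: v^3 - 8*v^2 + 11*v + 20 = (v - 4)*(v^2 - 4*v - 5) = (v - 4)*(v + 1)*(v - 5)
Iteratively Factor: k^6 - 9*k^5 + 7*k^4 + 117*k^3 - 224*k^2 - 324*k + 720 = (k + 3)*(k^5 - 12*k^4 + 43*k^3 - 12*k^2 - 188*k + 240) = (k - 5)*(k + 3)*(k^4 - 7*k^3 + 8*k^2 + 28*k - 48) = (k - 5)*(k - 2)*(k + 3)*(k^3 - 5*k^2 - 2*k + 24) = (k - 5)*(k - 4)*(k - 2)*(k + 3)*(k^2 - k - 6) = (k - 5)*(k - 4)*(k - 3)*(k - 2)*(k + 3)*(k + 2)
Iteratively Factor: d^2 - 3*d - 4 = (d + 1)*(d - 4)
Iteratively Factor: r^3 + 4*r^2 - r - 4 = (r + 4)*(r^2 - 1) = (r + 1)*(r + 4)*(r - 1)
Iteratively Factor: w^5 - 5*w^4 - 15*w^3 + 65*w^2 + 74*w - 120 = (w + 2)*(w^4 - 7*w^3 - w^2 + 67*w - 60) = (w - 5)*(w + 2)*(w^3 - 2*w^2 - 11*w + 12) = (w - 5)*(w - 4)*(w + 2)*(w^2 + 2*w - 3) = (w - 5)*(w - 4)*(w - 1)*(w + 2)*(w + 3)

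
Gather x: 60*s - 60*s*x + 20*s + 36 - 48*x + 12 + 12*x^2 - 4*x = 80*s + 12*x^2 + x*(-60*s - 52) + 48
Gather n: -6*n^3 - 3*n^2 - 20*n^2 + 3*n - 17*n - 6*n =-6*n^3 - 23*n^2 - 20*n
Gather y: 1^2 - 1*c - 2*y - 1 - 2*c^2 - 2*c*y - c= -2*c^2 - 2*c + y*(-2*c - 2)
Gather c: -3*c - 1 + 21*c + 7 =18*c + 6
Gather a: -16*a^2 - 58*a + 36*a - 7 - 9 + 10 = -16*a^2 - 22*a - 6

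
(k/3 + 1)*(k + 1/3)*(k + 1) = k^3/3 + 13*k^2/9 + 13*k/9 + 1/3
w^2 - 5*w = w*(w - 5)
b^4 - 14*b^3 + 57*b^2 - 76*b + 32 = (b - 8)*(b - 4)*(b - 1)^2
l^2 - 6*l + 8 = (l - 4)*(l - 2)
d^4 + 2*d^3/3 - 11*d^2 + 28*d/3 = d*(d - 7/3)*(d - 1)*(d + 4)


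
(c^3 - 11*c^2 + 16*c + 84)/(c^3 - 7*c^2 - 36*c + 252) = (c + 2)/(c + 6)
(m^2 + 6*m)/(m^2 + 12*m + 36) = m/(m + 6)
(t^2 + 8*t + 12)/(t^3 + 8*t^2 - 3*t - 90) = (t + 2)/(t^2 + 2*t - 15)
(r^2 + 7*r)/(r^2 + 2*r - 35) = r/(r - 5)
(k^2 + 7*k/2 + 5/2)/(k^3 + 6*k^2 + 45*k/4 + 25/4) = 2/(2*k + 5)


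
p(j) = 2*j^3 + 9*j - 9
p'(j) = 6*j^2 + 9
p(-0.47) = -13.44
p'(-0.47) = 10.33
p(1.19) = 5.08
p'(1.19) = 17.50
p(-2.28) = -53.22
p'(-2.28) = 40.19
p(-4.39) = -217.72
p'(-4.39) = 124.63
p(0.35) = -5.76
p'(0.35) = 9.74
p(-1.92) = -40.44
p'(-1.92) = 31.12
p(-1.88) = -39.21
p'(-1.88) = 30.21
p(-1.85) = -38.31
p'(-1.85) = 29.54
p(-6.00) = -495.00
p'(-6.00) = 225.00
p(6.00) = 477.00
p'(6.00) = 225.00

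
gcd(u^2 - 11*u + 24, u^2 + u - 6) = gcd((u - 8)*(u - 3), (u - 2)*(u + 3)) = 1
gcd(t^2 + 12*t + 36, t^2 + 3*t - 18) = t + 6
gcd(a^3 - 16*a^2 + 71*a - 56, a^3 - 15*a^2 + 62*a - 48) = a^2 - 9*a + 8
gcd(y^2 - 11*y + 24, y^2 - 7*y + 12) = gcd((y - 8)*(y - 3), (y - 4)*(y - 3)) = y - 3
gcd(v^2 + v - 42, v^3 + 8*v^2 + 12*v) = 1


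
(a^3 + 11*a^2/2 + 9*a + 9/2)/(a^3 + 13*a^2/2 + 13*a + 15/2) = (2*a + 3)/(2*a + 5)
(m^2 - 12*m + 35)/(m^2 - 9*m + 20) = (m - 7)/(m - 4)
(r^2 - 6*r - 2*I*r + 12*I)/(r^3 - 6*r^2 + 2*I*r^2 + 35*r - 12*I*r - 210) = (r - 2*I)/(r^2 + 2*I*r + 35)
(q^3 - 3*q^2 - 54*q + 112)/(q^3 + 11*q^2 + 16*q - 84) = (q - 8)/(q + 6)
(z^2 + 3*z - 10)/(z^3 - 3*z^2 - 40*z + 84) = (z + 5)/(z^2 - z - 42)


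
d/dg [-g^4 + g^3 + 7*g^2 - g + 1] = -4*g^3 + 3*g^2 + 14*g - 1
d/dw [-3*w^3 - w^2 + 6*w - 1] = -9*w^2 - 2*w + 6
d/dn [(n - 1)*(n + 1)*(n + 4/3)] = 3*n^2 + 8*n/3 - 1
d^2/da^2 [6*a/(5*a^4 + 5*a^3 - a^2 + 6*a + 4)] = 12*(a*(20*a^3 + 15*a^2 - 2*a + 6)^2 + (-20*a^3 - 15*a^2 - a*(30*a^2 + 15*a - 1) + 2*a - 6)*(5*a^4 + 5*a^3 - a^2 + 6*a + 4))/(5*a^4 + 5*a^3 - a^2 + 6*a + 4)^3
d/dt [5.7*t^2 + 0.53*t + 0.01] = 11.4*t + 0.53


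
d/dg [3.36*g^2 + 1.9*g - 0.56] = 6.72*g + 1.9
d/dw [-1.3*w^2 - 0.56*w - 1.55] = -2.6*w - 0.56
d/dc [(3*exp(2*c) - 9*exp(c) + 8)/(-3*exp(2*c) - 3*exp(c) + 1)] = (-36*exp(2*c) + 54*exp(c) + 15)*exp(c)/(9*exp(4*c) + 18*exp(3*c) + 3*exp(2*c) - 6*exp(c) + 1)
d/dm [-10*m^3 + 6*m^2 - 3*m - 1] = -30*m^2 + 12*m - 3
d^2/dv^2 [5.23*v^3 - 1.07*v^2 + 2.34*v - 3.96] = 31.38*v - 2.14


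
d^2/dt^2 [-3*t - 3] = 0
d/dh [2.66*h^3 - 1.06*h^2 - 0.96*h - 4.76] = 7.98*h^2 - 2.12*h - 0.96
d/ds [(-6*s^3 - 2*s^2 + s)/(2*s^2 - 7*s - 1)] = (-12*s^4 + 84*s^3 + 30*s^2 + 4*s - 1)/(4*s^4 - 28*s^3 + 45*s^2 + 14*s + 1)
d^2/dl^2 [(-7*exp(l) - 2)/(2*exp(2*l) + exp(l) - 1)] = (-28*exp(4*l) - 18*exp(3*l) - 96*exp(2*l) - 25*exp(l) - 9)*exp(l)/(8*exp(6*l) + 12*exp(5*l) - 6*exp(4*l) - 11*exp(3*l) + 3*exp(2*l) + 3*exp(l) - 1)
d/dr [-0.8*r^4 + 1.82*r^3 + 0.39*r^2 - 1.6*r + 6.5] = -3.2*r^3 + 5.46*r^2 + 0.78*r - 1.6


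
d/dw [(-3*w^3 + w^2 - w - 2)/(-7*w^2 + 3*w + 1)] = (21*w^4 - 18*w^3 - 13*w^2 - 26*w + 5)/(49*w^4 - 42*w^3 - 5*w^2 + 6*w + 1)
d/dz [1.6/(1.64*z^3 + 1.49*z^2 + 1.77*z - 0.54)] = (-7.872*z^2 - 4.768*z - 2.832)/(1.64*z^3 + 1.49*z^2 + 1.77*z - 0.54)^2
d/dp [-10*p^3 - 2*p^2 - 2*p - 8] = -30*p^2 - 4*p - 2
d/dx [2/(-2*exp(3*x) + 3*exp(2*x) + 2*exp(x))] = 4*(3*exp(2*x) - 3*exp(x) - 1)*exp(-x)/(-2*exp(2*x) + 3*exp(x) + 2)^2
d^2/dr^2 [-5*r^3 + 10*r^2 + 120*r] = 20 - 30*r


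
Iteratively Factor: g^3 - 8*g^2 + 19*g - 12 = (g - 4)*(g^2 - 4*g + 3) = (g - 4)*(g - 1)*(g - 3)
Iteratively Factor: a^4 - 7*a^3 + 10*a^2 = (a)*(a^3 - 7*a^2 + 10*a) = a^2*(a^2 - 7*a + 10) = a^2*(a - 5)*(a - 2)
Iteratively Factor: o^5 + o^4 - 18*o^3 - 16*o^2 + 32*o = (o + 2)*(o^4 - o^3 - 16*o^2 + 16*o) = (o - 1)*(o + 2)*(o^3 - 16*o) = (o - 4)*(o - 1)*(o + 2)*(o^2 + 4*o) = (o - 4)*(o - 1)*(o + 2)*(o + 4)*(o)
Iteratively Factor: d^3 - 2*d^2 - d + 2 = (d - 2)*(d^2 - 1) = (d - 2)*(d - 1)*(d + 1)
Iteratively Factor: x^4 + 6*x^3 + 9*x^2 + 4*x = (x + 4)*(x^3 + 2*x^2 + x) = (x + 1)*(x + 4)*(x^2 + x) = x*(x + 1)*(x + 4)*(x + 1)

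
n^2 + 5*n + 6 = (n + 2)*(n + 3)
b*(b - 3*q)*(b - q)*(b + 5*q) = b^4 + b^3*q - 17*b^2*q^2 + 15*b*q^3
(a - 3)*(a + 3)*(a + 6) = a^3 + 6*a^2 - 9*a - 54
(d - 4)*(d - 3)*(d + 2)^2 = d^4 - 3*d^3 - 12*d^2 + 20*d + 48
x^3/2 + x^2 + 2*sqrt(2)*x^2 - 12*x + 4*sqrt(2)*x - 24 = (x/2 + 1)*(x - 2*sqrt(2))*(x + 6*sqrt(2))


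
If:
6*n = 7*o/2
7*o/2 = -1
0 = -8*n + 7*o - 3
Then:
No Solution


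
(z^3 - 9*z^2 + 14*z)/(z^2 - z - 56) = z*(-z^2 + 9*z - 14)/(-z^2 + z + 56)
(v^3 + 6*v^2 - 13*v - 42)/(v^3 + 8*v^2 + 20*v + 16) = (v^2 + 4*v - 21)/(v^2 + 6*v + 8)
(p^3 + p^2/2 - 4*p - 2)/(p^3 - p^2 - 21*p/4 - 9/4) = 2*(p^2 - 4)/(2*p^2 - 3*p - 9)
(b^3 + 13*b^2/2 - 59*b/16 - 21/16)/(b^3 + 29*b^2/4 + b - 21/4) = (b + 1/4)/(b + 1)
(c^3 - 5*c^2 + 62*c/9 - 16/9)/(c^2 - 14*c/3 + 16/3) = c - 1/3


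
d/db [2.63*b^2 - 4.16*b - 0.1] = 5.26*b - 4.16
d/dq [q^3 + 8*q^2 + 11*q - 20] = 3*q^2 + 16*q + 11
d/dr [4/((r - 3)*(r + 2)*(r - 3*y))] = 4*(-(r - 3)*(r + 2) - (r - 3)*(r - 3*y) - (r + 2)*(r - 3*y))/((r - 3)^2*(r + 2)^2*(r - 3*y)^2)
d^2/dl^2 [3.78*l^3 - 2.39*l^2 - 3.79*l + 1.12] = 22.68*l - 4.78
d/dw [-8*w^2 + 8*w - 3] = 8 - 16*w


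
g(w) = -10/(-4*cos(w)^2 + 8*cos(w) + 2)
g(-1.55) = -4.62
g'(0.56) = -0.19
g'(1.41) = -6.57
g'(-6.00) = -0.02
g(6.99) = -1.73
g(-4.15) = 2.94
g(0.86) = -1.81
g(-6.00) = -1.67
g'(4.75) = 14.61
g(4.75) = -4.36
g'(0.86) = -0.69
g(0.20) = -1.67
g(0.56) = -1.69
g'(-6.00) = -0.02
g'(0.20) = -0.01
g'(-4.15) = -8.96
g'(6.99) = -0.37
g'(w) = -10*(-8*sin(w)*cos(w) + 8*sin(w))/(-4*cos(w)^2 + 8*cos(w) + 2)^2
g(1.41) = -3.15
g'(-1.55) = 16.71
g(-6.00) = -1.67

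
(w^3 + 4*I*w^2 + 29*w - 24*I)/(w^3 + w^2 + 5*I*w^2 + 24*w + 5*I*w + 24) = (w - I)/(w + 1)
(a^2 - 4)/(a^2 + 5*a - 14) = (a + 2)/(a + 7)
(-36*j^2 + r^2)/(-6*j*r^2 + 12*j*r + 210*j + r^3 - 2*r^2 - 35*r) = (6*j + r)/(r^2 - 2*r - 35)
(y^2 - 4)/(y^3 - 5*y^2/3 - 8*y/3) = 3*(4 - y^2)/(y*(-3*y^2 + 5*y + 8))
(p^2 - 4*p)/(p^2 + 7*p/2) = 2*(p - 4)/(2*p + 7)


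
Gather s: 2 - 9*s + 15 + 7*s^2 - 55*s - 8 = 7*s^2 - 64*s + 9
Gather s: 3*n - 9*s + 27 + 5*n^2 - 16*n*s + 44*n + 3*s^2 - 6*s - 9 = 5*n^2 + 47*n + 3*s^2 + s*(-16*n - 15) + 18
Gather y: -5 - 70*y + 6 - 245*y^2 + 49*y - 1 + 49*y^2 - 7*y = -196*y^2 - 28*y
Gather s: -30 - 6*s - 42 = -6*s - 72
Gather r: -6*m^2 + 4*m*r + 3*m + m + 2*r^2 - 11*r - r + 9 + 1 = -6*m^2 + 4*m + 2*r^2 + r*(4*m - 12) + 10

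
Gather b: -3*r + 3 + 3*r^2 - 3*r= 3*r^2 - 6*r + 3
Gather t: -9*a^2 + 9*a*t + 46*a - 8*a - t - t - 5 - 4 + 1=-9*a^2 + 38*a + t*(9*a - 2) - 8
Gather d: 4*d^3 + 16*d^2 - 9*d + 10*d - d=4*d^3 + 16*d^2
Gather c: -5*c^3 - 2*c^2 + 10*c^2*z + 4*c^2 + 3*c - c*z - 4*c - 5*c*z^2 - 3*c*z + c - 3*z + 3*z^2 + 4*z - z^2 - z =-5*c^3 + c^2*(10*z + 2) + c*(-5*z^2 - 4*z) + 2*z^2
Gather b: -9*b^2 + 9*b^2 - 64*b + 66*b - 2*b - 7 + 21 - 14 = 0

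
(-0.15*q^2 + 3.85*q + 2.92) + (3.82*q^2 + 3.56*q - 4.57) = 3.67*q^2 + 7.41*q - 1.65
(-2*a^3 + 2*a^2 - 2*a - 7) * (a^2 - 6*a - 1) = -2*a^5 + 14*a^4 - 12*a^3 + 3*a^2 + 44*a + 7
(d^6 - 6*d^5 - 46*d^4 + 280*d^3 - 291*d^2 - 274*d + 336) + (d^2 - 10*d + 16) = d^6 - 6*d^5 - 46*d^4 + 280*d^3 - 290*d^2 - 284*d + 352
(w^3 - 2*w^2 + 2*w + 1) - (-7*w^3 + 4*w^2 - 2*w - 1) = 8*w^3 - 6*w^2 + 4*w + 2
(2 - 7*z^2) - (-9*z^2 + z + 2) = 2*z^2 - z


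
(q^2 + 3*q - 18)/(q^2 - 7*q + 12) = (q + 6)/(q - 4)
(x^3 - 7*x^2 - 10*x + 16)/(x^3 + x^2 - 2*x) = (x - 8)/x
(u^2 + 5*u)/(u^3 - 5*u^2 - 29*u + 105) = u/(u^2 - 10*u + 21)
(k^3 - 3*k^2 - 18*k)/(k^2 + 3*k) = k - 6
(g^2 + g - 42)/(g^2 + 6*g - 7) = (g - 6)/(g - 1)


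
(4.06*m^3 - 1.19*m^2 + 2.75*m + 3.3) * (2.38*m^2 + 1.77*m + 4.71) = 9.6628*m^5 + 4.354*m^4 + 23.5613*m^3 + 7.1166*m^2 + 18.7935*m + 15.543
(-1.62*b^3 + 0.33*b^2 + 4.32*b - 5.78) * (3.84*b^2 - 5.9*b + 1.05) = -6.2208*b^5 + 10.8252*b^4 + 12.9408*b^3 - 47.3367*b^2 + 38.638*b - 6.069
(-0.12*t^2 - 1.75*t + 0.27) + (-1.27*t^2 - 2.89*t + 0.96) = -1.39*t^2 - 4.64*t + 1.23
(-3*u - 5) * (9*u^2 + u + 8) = -27*u^3 - 48*u^2 - 29*u - 40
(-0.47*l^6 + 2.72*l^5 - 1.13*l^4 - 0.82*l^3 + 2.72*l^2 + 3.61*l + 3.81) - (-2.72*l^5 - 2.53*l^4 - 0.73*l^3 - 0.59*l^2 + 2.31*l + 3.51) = -0.47*l^6 + 5.44*l^5 + 1.4*l^4 - 0.09*l^3 + 3.31*l^2 + 1.3*l + 0.3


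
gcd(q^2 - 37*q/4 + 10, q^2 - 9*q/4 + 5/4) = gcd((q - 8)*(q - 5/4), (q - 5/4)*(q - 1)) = q - 5/4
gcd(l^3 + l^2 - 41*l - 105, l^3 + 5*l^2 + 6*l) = l + 3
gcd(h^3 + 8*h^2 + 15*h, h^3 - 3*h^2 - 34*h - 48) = h + 3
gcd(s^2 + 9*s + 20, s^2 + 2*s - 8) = s + 4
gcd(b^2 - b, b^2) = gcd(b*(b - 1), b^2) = b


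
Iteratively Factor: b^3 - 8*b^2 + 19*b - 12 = (b - 1)*(b^2 - 7*b + 12) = (b - 4)*(b - 1)*(b - 3)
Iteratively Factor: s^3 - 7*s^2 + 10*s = (s)*(s^2 - 7*s + 10) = s*(s - 5)*(s - 2)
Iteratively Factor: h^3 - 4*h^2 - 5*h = (h - 5)*(h^2 + h) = h*(h - 5)*(h + 1)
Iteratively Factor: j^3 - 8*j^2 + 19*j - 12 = (j - 1)*(j^2 - 7*j + 12) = (j - 3)*(j - 1)*(j - 4)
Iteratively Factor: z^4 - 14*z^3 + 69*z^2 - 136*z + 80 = (z - 4)*(z^3 - 10*z^2 + 29*z - 20) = (z - 5)*(z - 4)*(z^2 - 5*z + 4) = (z - 5)*(z - 4)^2*(z - 1)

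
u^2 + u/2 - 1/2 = (u - 1/2)*(u + 1)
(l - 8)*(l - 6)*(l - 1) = l^3 - 15*l^2 + 62*l - 48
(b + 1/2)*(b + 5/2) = b^2 + 3*b + 5/4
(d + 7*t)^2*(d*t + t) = d^3*t + 14*d^2*t^2 + d^2*t + 49*d*t^3 + 14*d*t^2 + 49*t^3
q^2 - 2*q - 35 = (q - 7)*(q + 5)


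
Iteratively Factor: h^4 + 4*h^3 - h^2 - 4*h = (h)*(h^3 + 4*h^2 - h - 4) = h*(h + 4)*(h^2 - 1) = h*(h + 1)*(h + 4)*(h - 1)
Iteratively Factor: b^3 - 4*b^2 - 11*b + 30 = (b - 2)*(b^2 - 2*b - 15) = (b - 5)*(b - 2)*(b + 3)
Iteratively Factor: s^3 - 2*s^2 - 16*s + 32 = (s + 4)*(s^2 - 6*s + 8) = (s - 4)*(s + 4)*(s - 2)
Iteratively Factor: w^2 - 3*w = (w)*(w - 3)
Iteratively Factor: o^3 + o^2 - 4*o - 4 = (o - 2)*(o^2 + 3*o + 2) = (o - 2)*(o + 2)*(o + 1)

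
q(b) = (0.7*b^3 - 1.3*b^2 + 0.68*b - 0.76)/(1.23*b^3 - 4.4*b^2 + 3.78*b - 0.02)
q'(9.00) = -0.02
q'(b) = (-3.69*b^2 + 8.8*b - 3.78)*(0.7*b^3 - 1.3*b^2 + 0.68*b - 0.76)/(1.23*b^3 - 4.4*b^2 + 3.78*b - 0.02)^2 + (2.1*b^2 - 2.6*b + 0.68)/(1.23*b^3 - 4.4*b^2 + 3.78*b - 0.02) = (-1.481*b^4 + 3.6192*b^3 + 0.840400000000001*b^2 - 6.636*b + 2.8592)/(1.5129*b^6 - 10.824*b^5 + 28.6588*b^4 - 33.3132*b^3 + 14.4644*b^2 - 0.1512*b + 0.0004)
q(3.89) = 1.14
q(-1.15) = 0.36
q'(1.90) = -14.63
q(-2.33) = 0.38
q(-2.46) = 0.38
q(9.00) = 0.71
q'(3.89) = -0.32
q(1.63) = 0.33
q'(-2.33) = -0.03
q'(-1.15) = 0.02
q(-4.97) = 0.44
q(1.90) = -2.24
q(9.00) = 0.71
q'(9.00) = -0.02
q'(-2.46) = -0.03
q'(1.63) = -10.24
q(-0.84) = 0.38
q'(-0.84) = 0.12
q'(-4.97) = -0.02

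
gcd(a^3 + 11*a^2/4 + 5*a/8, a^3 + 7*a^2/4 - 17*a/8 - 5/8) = a^2 + 11*a/4 + 5/8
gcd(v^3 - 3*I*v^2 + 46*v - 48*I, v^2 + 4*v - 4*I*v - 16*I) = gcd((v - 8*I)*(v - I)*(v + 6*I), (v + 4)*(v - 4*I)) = 1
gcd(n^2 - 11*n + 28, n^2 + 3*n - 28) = n - 4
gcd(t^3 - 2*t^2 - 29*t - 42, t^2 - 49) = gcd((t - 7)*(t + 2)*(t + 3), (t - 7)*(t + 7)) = t - 7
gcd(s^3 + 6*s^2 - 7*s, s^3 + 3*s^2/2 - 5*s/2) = s^2 - s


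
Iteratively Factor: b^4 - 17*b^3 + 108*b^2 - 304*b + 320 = (b - 4)*(b^3 - 13*b^2 + 56*b - 80) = (b - 4)^2*(b^2 - 9*b + 20) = (b - 4)^3*(b - 5)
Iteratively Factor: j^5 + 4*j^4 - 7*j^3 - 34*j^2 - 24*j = (j - 3)*(j^4 + 7*j^3 + 14*j^2 + 8*j) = (j - 3)*(j + 2)*(j^3 + 5*j^2 + 4*j) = j*(j - 3)*(j + 2)*(j^2 + 5*j + 4) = j*(j - 3)*(j + 1)*(j + 2)*(j + 4)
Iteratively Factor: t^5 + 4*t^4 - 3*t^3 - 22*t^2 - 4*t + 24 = (t - 1)*(t^4 + 5*t^3 + 2*t^2 - 20*t - 24) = (t - 1)*(t + 3)*(t^3 + 2*t^2 - 4*t - 8) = (t - 2)*(t - 1)*(t + 3)*(t^2 + 4*t + 4) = (t - 2)*(t - 1)*(t + 2)*(t + 3)*(t + 2)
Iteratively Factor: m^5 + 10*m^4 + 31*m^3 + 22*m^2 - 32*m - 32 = (m + 2)*(m^4 + 8*m^3 + 15*m^2 - 8*m - 16) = (m + 2)*(m + 4)*(m^3 + 4*m^2 - m - 4) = (m + 2)*(m + 4)^2*(m^2 - 1) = (m - 1)*(m + 2)*(m + 4)^2*(m + 1)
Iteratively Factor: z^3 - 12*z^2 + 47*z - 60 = (z - 4)*(z^2 - 8*z + 15) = (z - 4)*(z - 3)*(z - 5)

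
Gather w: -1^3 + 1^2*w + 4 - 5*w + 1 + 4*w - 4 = 0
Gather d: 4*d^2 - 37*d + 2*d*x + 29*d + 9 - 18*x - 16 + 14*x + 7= 4*d^2 + d*(2*x - 8) - 4*x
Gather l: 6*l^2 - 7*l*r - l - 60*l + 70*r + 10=6*l^2 + l*(-7*r - 61) + 70*r + 10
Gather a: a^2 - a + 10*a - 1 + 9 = a^2 + 9*a + 8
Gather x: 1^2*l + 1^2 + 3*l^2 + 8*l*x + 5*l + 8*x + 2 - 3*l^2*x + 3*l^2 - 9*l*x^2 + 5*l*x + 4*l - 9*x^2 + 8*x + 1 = 6*l^2 + 10*l + x^2*(-9*l - 9) + x*(-3*l^2 + 13*l + 16) + 4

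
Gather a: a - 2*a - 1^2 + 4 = 3 - a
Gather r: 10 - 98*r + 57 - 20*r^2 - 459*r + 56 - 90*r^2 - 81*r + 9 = -110*r^2 - 638*r + 132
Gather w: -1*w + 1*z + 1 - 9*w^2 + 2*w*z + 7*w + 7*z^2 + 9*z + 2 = -9*w^2 + w*(2*z + 6) + 7*z^2 + 10*z + 3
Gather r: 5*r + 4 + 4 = 5*r + 8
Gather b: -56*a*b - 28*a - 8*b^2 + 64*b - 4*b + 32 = -28*a - 8*b^2 + b*(60 - 56*a) + 32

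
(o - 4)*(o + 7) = o^2 + 3*o - 28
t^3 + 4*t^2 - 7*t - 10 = (t - 2)*(t + 1)*(t + 5)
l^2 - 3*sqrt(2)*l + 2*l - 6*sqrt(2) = (l + 2)*(l - 3*sqrt(2))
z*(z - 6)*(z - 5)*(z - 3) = z^4 - 14*z^3 + 63*z^2 - 90*z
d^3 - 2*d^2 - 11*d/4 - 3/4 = (d - 3)*(d + 1/2)^2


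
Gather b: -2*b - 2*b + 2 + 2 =4 - 4*b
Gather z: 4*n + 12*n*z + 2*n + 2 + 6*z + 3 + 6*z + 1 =6*n + z*(12*n + 12) + 6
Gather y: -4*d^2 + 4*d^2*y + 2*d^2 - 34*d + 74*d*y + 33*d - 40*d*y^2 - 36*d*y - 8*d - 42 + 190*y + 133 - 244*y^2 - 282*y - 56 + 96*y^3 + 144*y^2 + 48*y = -2*d^2 - 9*d + 96*y^3 + y^2*(-40*d - 100) + y*(4*d^2 + 38*d - 44) + 35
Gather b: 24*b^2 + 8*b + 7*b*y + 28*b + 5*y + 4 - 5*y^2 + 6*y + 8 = 24*b^2 + b*(7*y + 36) - 5*y^2 + 11*y + 12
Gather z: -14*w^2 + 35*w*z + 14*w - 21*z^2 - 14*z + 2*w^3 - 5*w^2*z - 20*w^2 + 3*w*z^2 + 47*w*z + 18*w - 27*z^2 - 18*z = 2*w^3 - 34*w^2 + 32*w + z^2*(3*w - 48) + z*(-5*w^2 + 82*w - 32)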